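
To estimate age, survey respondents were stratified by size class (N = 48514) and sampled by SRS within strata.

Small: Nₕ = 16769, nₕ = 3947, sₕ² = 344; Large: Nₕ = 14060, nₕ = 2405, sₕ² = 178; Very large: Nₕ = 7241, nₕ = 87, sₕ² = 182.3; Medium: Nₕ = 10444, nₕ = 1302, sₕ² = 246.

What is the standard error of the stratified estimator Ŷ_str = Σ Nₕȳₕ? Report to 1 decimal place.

12548.1

Var(Ŷ_str) = Σₕ Nₕ²(1 − fₕ)sₕ²/nₕ.
Small: 16769²·(1 − 3947/16769)·344/3947 = 1.8739338 × 10^7.
Large: 14060²·(1 − 2405/14060)·178/2405 = 1.2128372 × 10^7.
Very large: 7241²·(1 − 87/7241)·182.3/87 = 1.0854627 × 10^8.
Medium: 10444²·(1 − 1302/10444)·246/1302 = 1.803982 × 10^7.
Sum = 1.574538 × 10^8.
SE = √(1.574538 × 10^8) = 12548.1.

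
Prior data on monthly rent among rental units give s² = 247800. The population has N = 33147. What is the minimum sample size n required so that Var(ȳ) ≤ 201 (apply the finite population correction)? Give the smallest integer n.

1189

Without fpc, n₀ = s²/D = 247800/201 = 1232.8358.
With fpc, (1 − n/N)·s²/n ≤ D requires n ≥ n₀/(1 + n₀/N) = 1232.8358/(1 + 1232.8358/33147) = 1188.6272.
Rounding up, n = 1189.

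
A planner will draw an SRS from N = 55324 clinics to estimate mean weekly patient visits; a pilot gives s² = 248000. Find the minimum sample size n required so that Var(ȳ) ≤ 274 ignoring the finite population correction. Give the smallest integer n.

Without fpc, n₀ = s²/D = 248000/274 = 905.1095.
Rounding up, n = 906.

906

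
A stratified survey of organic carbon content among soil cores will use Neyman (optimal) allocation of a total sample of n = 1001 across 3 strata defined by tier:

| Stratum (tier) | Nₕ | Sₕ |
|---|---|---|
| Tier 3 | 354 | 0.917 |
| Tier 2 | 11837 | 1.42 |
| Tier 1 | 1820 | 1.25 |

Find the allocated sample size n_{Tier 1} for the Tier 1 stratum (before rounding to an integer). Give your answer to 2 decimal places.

Neyman allocation: nₕ = n·NₕSₕ / Σⱼ NⱼSⱼ.
Σ NⱼSⱼ = 354·0.917 + 11837·1.42 + 1820·1.25 = 19408.158.
n_{Tier 1} = 1001·1820·1.25 / 19408.158 = 117.34.

117.34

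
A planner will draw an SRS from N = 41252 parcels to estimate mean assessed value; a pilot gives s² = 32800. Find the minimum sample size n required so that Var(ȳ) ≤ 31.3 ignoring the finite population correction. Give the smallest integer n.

1048

Without fpc, n₀ = s²/D = 32800/31.3 = 1047.9233.
Rounding up, n = 1048.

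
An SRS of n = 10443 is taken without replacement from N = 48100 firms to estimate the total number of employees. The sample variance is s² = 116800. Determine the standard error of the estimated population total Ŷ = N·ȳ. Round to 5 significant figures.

Var(Ŷ) = N²·Var(ȳ) = N²·(1 − n/N)·s²/n.
f = 10443/48100 = 0.21711019; Var(ȳ) = 0.78288981·116800/10443 = 8.7562511.
Var(Ŷ) = 48100² · 8.7562511 = 2.025855 × 10^10.
SE(Ŷ) = √(2.025855 × 10^10) = 142330.

142330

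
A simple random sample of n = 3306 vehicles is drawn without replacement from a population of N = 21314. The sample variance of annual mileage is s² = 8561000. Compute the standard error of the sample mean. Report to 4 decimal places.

46.7747

Under SRS without replacement, Var(ȳ) = (1 − f)·s²/n with f = n/N = 3306/21314 = 0.15510932.
Var(ȳ) = (1 − 0.15510932)·8561000/3306 = 0.84489068·2589.5342 = 2187.8733.
SE(ȳ) = √(2187.8733) = 46.7747.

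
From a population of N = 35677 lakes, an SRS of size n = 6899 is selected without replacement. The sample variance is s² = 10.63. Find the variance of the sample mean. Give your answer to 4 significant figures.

Under SRS without replacement, Var(ȳ) = (1 − f)·s²/n with f = n/N = 6899/35677 = 0.19337388.
Var(ȳ) = (1 − 0.19337388)·10.63/6899 = 0.80662612·0.001540803 = 0.001242852.

0.001243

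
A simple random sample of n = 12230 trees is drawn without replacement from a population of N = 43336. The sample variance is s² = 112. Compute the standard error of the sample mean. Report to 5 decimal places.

Under SRS without replacement, Var(ȳ) = (1 − f)·s²/n with f = n/N = 12230/43336 = 0.28221340.
Var(ȳ) = (1 − 0.28221340)·112/12230 = 0.71778660·0.0091578087 = 0.0065733523.
SE(ȳ) = √(0.0065733523) = 0.08108.

0.08108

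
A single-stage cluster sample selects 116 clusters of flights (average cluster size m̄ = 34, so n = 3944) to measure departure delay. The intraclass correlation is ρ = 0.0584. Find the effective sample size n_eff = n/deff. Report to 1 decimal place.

deff = 1 + (34 − 1)·0.0584 = 1 + 1.9272 = 2.9272.
n_eff = 3944 / 2.9272 = 1347.4.

1347.4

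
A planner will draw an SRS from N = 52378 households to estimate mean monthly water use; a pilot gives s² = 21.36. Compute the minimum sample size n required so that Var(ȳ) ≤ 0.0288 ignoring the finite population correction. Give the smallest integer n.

Without fpc, n₀ = s²/D = 21.36/0.0288 = 741.6667.
Rounding up, n = 742.

742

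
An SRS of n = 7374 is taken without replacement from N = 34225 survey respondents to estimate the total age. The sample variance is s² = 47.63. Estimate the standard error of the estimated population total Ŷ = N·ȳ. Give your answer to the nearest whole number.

Var(Ŷ) = N²·Var(ȳ) = N²·(1 − n/N)·s²/n.
f = 7374/34225 = 0.21545654; Var(ȳ) = 0.78454346·47.63/7374 = 0.0050675082.
Var(Ŷ) = 34225² · 0.0050675082 = 5.9358289 × 10^6.
SE(Ŷ) = √(5.9358289 × 10^6) = 2436.

2436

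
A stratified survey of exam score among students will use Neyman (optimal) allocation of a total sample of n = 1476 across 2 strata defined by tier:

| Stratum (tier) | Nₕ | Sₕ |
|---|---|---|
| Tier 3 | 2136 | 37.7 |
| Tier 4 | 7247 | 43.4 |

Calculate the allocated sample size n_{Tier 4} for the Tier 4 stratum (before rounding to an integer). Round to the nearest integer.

1175

Neyman allocation: nₕ = n·NₕSₕ / Σⱼ NⱼSⱼ.
Σ NⱼSⱼ = 2136·37.7 + 7247·43.4 = 395047.
n_{Tier 4} = 1476·7247·43.4 / 395047 = 1175.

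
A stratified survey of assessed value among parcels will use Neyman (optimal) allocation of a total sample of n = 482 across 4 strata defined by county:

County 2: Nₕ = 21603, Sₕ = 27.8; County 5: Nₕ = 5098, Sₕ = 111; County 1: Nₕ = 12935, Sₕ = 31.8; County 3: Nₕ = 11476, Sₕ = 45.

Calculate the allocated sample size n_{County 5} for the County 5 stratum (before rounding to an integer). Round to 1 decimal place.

130.2

Neyman allocation: nₕ = n·NₕSₕ / Σⱼ NⱼSⱼ.
Σ NⱼSⱼ = 21603·27.8 + 5098·111 + 12935·31.8 + 11476·45 = 2.0941944 × 10^6.
n_{County 5} = 482·5098·111 / (2.0941944 × 10^6) = 130.2.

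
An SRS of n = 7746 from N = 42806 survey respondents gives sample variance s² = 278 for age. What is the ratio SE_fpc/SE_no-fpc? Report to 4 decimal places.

0.9050

f = n/N = 7746/42806 = 0.18095594.
SE_no-fpc = √(s²/n) = 0.18944522; SE_fpc = √((1−f)s²/n) = 0.17144992.
Ratio = √(1−f) = 0.90501053.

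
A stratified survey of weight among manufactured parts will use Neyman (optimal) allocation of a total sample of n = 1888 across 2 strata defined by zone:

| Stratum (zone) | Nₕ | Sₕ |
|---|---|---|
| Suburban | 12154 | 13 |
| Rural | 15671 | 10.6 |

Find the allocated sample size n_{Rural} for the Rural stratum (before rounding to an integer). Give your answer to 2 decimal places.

967.62

Neyman allocation: nₕ = n·NₕSₕ / Σⱼ NⱼSⱼ.
Σ NⱼSⱼ = 12154·13 + 15671·10.6 = 324114.6.
n_{Rural} = 1888·15671·10.6 / 324114.6 = 967.62.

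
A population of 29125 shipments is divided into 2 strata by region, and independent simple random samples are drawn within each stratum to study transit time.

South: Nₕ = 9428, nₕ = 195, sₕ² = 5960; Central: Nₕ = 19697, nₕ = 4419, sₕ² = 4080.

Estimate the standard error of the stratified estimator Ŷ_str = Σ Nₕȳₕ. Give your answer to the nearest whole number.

Var(Ŷ_str) = Σₕ Nₕ²(1 − fₕ)sₕ²/nₕ.
South: 9428²·(1 − 195/9428)·5960/195 = 2.6605661 × 10^9.
Central: 19697²·(1 − 4419/19697)·4080/4419 = 2.7784511 × 10^8.
Sum = 2.9384112 × 10^9.
SE = √(2.9384112 × 10^9) = 54207.

54207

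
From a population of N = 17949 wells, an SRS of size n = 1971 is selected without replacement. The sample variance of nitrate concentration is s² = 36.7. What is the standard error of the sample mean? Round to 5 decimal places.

Under SRS without replacement, Var(ȳ) = (1 − f)·s²/n with f = n/N = 1971/17949 = 0.10981113.
Var(ȳ) = (1 − 0.10981113)·36.7/1971 = 0.89018887·0.01861999 = 0.016575308.
SE(ȳ) = √(0.016575308) = 0.12875.

0.12875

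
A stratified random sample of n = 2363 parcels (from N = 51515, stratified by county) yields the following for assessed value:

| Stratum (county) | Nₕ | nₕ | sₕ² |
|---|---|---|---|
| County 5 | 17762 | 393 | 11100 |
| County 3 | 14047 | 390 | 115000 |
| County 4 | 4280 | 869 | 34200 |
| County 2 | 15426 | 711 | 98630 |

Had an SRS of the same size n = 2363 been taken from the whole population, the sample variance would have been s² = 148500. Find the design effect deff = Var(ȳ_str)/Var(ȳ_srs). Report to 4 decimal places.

0.6118

Var(ȳ_str) = Σ Wₕ²(1−fₕ)sₕ²/nₕ with Wₕ = Nₕ/51515:
  County 5: (17762/51515)²·(1−393/17762)·11100/393 = 3.2834447
  County 3: (14047/51515)²·(1−390/14047)·115000/390 = 21.315951
  County 4: (4280/51515)²·(1−869/4280)·34200/869 = 0.21650324
  County 2: (15426/51515)²·(1−711/15426)·98630/711 = 11.865488
  → Var(ȳ_str) = 36.681387.
Var(ȳ_srs) = (1 − 2363/51515)·148500/2363 = 59.961187.
deff = 36.681387 / 59.961187 = 0.6118.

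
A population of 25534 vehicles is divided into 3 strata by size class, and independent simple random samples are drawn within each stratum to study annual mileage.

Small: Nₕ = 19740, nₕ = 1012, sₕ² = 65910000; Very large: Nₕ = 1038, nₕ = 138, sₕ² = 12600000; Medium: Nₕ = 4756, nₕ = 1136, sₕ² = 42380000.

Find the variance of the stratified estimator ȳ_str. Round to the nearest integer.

Var(ȳ_str) = Σₕ Wₕ²(1 − fₕ)sₕ²/nₕ with Wₕ = Nₕ/N, N = 25534.
Small: Wₕ = 0.77308686; term = 0.77308686²·(1 − 0.05126646)·65910000/1012 = 36929.348.
Very large: Wₕ = 0.04065168; term = 0.04065168²·(1 − 0.13294798)·12600000/138 = 130.82586.
Medium: Wₕ = 0.18626146; term = 0.18626146²·(1 − 0.23885618)·42380000/1136 = 985.13405.
Sum = 38045.308.

38045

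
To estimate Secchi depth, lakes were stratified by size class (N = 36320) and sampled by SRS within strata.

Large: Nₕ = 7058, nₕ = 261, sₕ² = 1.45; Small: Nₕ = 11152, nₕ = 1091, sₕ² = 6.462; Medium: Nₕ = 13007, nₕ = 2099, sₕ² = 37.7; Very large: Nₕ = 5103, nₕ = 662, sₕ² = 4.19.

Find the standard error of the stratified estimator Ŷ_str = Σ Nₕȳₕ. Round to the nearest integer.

1903

Var(Ŷ_str) = Σₕ Nₕ²(1 − fₕ)sₕ²/nₕ.
Large: 7058²·(1 − 261/7058)·1.45/261 = 266517.92.
Small: 11152²·(1 − 1091/11152)·6.462/1091 = 664562.93.
Medium: 13007²·(1 − 2099/13007)·37.7/2099 = 2.5483037 × 10^6.
Very large: 5103²·(1 − 662/5103)·4.19/662 = 143437.39.
Sum = 3.6228219 × 10^6.
SE = √(3.6228219 × 10^6) = 1903.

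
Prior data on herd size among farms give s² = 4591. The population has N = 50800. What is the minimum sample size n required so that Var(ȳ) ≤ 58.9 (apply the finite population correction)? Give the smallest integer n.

78

Without fpc, n₀ = s²/D = 4591/58.9 = 77.9457.
With fpc, (1 − n/N)·s²/n ≤ D requires n ≥ n₀/(1 + n₀/N) = 77.9457/(1 + 77.9457/50800) = 77.8263.
Rounding up, n = 78.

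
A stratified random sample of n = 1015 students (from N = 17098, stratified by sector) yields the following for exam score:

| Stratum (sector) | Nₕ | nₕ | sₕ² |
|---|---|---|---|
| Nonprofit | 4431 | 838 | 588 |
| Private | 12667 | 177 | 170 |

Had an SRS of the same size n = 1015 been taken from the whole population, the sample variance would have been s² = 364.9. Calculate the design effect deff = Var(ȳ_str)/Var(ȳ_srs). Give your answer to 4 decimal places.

1.6501

Var(ȳ_str) = Σ Wₕ²(1−fₕ)sₕ²/nₕ with Wₕ = Nₕ/17098:
  Nonprofit: (4431/17098)²·(1−838/4431)·588/838 = 0.038212165
  Private: (12667/17098)²·(1−177/12667)·170/177 = 0.519782
  → Var(ȳ_str) = 0.55799417.
Var(ȳ_srs) = (1 − 1015/17098)·364.9/1015 = 0.33816571.
deff = 0.55799417 / 0.33816571 = 1.6501.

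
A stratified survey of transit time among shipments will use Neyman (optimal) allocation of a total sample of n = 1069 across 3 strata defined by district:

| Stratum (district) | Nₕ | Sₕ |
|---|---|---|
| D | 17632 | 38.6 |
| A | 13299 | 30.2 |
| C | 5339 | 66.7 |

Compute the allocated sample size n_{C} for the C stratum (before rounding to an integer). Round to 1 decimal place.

264.7

Neyman allocation: nₕ = n·NₕSₕ / Σⱼ NⱼSⱼ.
Σ NⱼSⱼ = 17632·38.6 + 13299·30.2 + 5339·66.7 = 1.4383363 × 10^6.
n_{C} = 1069·5339·66.7 / (1.4383363 × 10^6) = 264.7.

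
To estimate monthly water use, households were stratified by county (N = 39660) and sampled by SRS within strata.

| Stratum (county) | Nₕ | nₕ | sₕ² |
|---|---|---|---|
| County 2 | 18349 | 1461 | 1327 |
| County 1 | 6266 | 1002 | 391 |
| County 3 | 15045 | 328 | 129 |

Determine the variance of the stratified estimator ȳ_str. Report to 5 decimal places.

0.24249

Var(ȳ_str) = Σₕ Wₕ²(1 − fₕ)sₕ²/nₕ with Wₕ = Nₕ/N, N = 39660.
County 2: Wₕ = 0.46265759; term = 0.46265759²·(1 − 0.07962287)·1327/1461 = 0.17893937.
County 1: Wₕ = 0.15799294; term = 0.15799294²·(1 − 0.15991063)·391/1002 = 0.0081829498.
County 3: Wₕ = 0.37934947; term = 0.37934947²·(1 − 0.02180126)·129/328 = 0.055363295.
Sum = 0.24248561.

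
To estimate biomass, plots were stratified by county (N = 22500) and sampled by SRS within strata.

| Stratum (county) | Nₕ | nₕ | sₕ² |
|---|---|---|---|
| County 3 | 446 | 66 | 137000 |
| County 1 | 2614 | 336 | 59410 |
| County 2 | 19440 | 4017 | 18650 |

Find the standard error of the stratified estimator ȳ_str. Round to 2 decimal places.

2.35

Var(ȳ_str) = Σₕ Wₕ²(1 − fₕ)sₕ²/nₕ with Wₕ = Nₕ/N, N = 22500.
County 3: Wₕ = 0.01982222; term = 0.01982222²·(1 − 0.14798206)·137000/66 = 0.69491238.
County 1: Wₕ = 0.11617778; term = 0.11617778²·(1 − 0.12853864)·59410/336 = 2.0797663.
County 2: Wₕ = 0.86400000; term = 0.86400000²·(1 − 0.20663580)·18650/4017 = 2.7496479.
Sum = 5.5243266.
SE = √(5.5243266) = 2.35.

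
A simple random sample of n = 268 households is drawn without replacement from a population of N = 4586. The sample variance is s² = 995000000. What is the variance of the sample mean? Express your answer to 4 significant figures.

Under SRS without replacement, Var(ȳ) = (1 − f)·s²/n with f = n/N = 268/4586 = 0.05843873.
Var(ȳ) = (1 − 0.05843873)·995000000/268 = 0.94156127·3.7126866 × 10^6 = 3.4957219 × 10^6.

3.496 × 10^6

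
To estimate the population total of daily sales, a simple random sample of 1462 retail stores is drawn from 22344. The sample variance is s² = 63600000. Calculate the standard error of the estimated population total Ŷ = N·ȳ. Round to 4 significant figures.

4.505 × 10^6

Var(Ŷ) = N²·Var(ȳ) = N²·(1 − n/N)·s²/n.
f = 1462/22344 = 0.06543144; Var(ȳ) = 0.93456856·63600000/1462 = 40655.65.
Var(Ŷ) = 22344² · 40655.65 = 2.029751 × 10^13.
SE(Ŷ) = √(2.029751 × 10^13) = 4.505 × 10^6.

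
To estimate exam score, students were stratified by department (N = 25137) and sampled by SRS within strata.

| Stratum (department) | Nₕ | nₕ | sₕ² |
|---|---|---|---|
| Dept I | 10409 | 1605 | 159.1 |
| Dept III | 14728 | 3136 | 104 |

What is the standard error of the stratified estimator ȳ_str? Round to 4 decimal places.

Var(ȳ_str) = Σₕ Wₕ²(1 − fₕ)sₕ²/nₕ with Wₕ = Nₕ/N, N = 25137.
Dept I: Wₕ = 0.41409078; term = 0.41409078²·(1 − 0.15419349)·159.1/1605 = 0.014376637.
Dept III: Wₕ = 0.58590922; term = 0.58590922²·(1 − 0.21292776)·104/3136 = 0.0089605062.
Sum = 0.023337143.
SE = √(0.023337143) = 0.1528.

0.1528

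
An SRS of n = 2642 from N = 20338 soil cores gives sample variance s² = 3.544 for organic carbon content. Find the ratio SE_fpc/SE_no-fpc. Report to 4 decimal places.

0.9328

f = n/N = 2642/20338 = 0.12990461.
SE_no-fpc = √(s²/n) = 0.036625238; SE_fpc = √((1−f)s²/n) = 0.03416362.
Ratio = √(1−f) = 0.93278904.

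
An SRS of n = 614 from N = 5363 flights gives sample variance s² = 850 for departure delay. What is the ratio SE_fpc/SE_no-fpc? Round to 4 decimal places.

f = n/N = 614/5363 = 0.11448816.
SE_no-fpc = √(s²/n) = 1.1765903; SE_fpc = √((1−f)s²/n) = 1.1071908.
Ratio = √(1−f) = 0.94101639.

0.9410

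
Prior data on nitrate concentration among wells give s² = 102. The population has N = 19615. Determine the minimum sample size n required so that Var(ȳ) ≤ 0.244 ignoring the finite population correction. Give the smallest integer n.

419

Without fpc, n₀ = s²/D = 102/0.244 = 418.0328.
Rounding up, n = 419.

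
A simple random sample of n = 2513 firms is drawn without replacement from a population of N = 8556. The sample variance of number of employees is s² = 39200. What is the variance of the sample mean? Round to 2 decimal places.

Under SRS without replacement, Var(ȳ) = (1 − f)·s²/n with f = n/N = 2513/8556 = 0.29371201.
Var(ȳ) = (1 − 0.29371201)·39200/2513 = 0.70628799·15.598886 = 11.017306.

11.02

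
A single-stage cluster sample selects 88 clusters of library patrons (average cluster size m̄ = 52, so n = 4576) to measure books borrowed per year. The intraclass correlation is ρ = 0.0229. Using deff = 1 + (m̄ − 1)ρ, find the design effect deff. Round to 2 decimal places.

2.17

deff = 1 + (52 − 1)·0.0229 = 1 + 1.1679 = 2.1679.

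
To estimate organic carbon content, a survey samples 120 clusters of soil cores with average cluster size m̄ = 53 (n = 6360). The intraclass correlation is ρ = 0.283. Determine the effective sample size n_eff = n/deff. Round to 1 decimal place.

deff = 1 + (53 − 1)·0.283 = 1 + 14.716 = 15.716.
n_eff = 6360 / 15.716 = 404.7.

404.7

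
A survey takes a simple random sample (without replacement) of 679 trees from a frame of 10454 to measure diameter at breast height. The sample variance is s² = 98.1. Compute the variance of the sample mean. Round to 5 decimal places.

0.13509

Under SRS without replacement, Var(ȳ) = (1 − f)·s²/n with f = n/N = 679/10454 = 0.06495121.
Var(ȳ) = (1 − 0.06495121)·98.1/679 = 0.93504879·0.14447717 = 0.1350932.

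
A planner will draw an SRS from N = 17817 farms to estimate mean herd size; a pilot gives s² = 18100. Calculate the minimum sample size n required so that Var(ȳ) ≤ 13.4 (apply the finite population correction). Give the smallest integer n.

1256

Without fpc, n₀ = s²/D = 18100/13.4 = 1350.7463.
With fpc, (1 − n/N)·s²/n ≤ D requires n ≥ n₀/(1 + n₀/N) = 1350.7463/(1 + 1350.7463/17817) = 1255.5595.
Rounding up, n = 1256.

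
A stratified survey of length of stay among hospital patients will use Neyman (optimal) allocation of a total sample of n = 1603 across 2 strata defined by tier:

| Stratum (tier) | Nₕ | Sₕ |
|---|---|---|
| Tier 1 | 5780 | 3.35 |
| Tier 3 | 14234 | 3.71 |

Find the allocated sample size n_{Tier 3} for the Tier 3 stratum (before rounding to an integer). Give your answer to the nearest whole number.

Neyman allocation: nₕ = n·NₕSₕ / Σⱼ NⱼSⱼ.
Σ NⱼSⱼ = 5780·3.35 + 14234·3.71 = 72171.14.
n_{Tier 3} = 1603·14234·3.71 / 72171.14 = 1173.

1173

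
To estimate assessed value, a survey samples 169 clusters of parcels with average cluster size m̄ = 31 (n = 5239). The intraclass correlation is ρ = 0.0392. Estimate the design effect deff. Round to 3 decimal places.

2.176

deff = 1 + (31 − 1)·0.0392 = 1 + 1.176 = 2.176.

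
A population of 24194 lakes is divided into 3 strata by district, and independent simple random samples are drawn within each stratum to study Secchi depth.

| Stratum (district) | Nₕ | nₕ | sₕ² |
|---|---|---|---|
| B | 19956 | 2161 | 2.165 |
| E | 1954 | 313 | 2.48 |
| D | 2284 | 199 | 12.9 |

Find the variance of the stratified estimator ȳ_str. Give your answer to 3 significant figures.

Var(ȳ_str) = Σₕ Wₕ²(1 − fₕ)sₕ²/nₕ with Wₕ = Nₕ/N, N = 24194.
B: Wₕ = 0.82483260; term = 0.82483260²·(1 − 0.10828823)·2.165/2161 = 6.07798 × 10^-4.
E: Wₕ = 0.08076383; term = 0.08076383²·(1 − 0.16018424)·2.48/313 = 4.3403538 × 10^-5.
D: Wₕ = 0.09440357; term = 0.09440357²·(1 − 0.08712785)·12.9/199 = 5.2737974 × 10^-4.
Sum = 0.0011785813.

0.00118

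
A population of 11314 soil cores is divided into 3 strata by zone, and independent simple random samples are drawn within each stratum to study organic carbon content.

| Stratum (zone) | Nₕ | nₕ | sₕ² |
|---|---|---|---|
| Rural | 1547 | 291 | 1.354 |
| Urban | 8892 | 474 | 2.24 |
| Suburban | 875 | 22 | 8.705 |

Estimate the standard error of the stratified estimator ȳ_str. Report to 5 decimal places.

0.07170

Var(ȳ_str) = Σₕ Wₕ²(1 − fₕ)sₕ²/nₕ with Wₕ = Nₕ/N, N = 11314.
Rural: Wₕ = 0.13673325; term = 0.13673325²·(1 − 0.18810601)·1.354/291 = 7.062741 × 10^-5.
Urban: Wₕ = 0.78592894; term = 0.78592894²·(1 − 0.05330634)·2.24/474 = 0.0027634124.
Suburban: Wₕ = 0.07733781; term = 0.07733781²·(1 − 0.02514286)·8.705/22 = 0.0023071234.
Sum = 0.0051411632.
SE = √(0.0051411632) = 0.07170.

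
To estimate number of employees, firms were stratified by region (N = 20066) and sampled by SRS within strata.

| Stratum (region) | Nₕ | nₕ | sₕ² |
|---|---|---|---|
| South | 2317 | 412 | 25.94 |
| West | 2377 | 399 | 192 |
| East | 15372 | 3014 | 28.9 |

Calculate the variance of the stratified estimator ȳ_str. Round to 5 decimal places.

Var(ȳ_str) = Σₕ Wₕ²(1 − fₕ)sₕ²/nₕ with Wₕ = Nₕ/N, N = 20066.
South: Wₕ = 0.11546895; term = 0.11546895²·(1 − 0.17781614)·25.94/412 = 6.9019555 × 10^-4.
West: Wₕ = 0.11845909; term = 0.11845909²·(1 − 0.16785865)·192/399 = 0.0056190408.
East: Wₕ = 0.76607196; term = 0.76607196²·(1 − 0.19607078)·28.9/3014 = 0.0045238849.
Sum = 0.010833121.

0.01083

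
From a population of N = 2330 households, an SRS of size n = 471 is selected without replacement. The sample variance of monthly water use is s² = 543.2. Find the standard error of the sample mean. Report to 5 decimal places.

Under SRS without replacement, Var(ȳ) = (1 − f)·s²/n with f = n/N = 471/2330 = 0.20214592.
Var(ȳ) = (1 − 0.20214592)·543.2/471 = 0.79785408·1.1532909 = 0.92015782.
SE(ȳ) = √(0.92015782) = 0.95925.

0.95925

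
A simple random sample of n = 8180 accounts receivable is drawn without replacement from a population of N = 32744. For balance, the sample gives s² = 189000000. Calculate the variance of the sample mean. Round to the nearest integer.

Under SRS without replacement, Var(ȳ) = (1 − f)·s²/n with f = n/N = 8180/32744 = 0.24981676.
Var(ȳ) = (1 − 0.24981676)·189000000/8180 = 0.75018324·23105.134 = 17333.085.

17333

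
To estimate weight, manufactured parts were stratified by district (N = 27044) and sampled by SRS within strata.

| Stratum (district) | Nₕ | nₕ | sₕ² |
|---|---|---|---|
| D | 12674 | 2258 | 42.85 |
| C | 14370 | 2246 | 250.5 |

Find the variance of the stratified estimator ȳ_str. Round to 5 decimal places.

Var(ȳ_str) = Σₕ Wₕ²(1 − fₕ)sₕ²/nₕ with Wₕ = Nₕ/N, N = 27044.
D: Wₕ = 0.46864369; term = 0.46864369²·(1 − 0.17816001)·42.85/2258 = 0.0034253086.
C: Wₕ = 0.53135631; term = 0.53135631²·(1 − 0.15629784)·250.5/2246 = 0.026567997.
Sum = 0.029993306.

0.02999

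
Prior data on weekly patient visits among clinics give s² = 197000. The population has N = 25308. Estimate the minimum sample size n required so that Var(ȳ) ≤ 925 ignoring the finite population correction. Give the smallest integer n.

213

Without fpc, n₀ = s²/D = 197000/925 = 212.9730.
Rounding up, n = 213.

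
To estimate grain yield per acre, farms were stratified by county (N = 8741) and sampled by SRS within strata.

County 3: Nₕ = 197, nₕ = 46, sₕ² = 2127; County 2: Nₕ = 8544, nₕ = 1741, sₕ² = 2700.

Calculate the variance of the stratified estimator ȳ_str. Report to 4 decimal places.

1.1978

Var(ȳ_str) = Σₕ Wₕ²(1 − fₕ)sₕ²/nₕ with Wₕ = Nₕ/N, N = 8741.
County 3: Wₕ = 0.02253747; term = 0.02253747²·(1 − 0.23350254)·2127/46 = 0.018002408.
County 2: Wₕ = 0.97746253; term = 0.97746253²·(1 − 0.20376873)·2700/1741 = 1.1797893.
Sum = 1.1977917.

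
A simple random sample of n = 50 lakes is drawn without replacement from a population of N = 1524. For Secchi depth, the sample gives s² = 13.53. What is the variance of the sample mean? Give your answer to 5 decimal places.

0.26172

Under SRS without replacement, Var(ȳ) = (1 − f)·s²/n with f = n/N = 50/1524 = 0.03280840.
Var(ȳ) = (1 − 0.03280840)·13.53/50 = 0.96719160·0.2706 = 0.26172205.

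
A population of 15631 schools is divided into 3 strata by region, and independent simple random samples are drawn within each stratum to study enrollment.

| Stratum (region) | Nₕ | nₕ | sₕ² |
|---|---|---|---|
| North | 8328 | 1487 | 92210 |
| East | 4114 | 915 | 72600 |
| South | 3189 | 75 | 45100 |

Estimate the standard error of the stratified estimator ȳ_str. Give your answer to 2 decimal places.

6.57

Var(ȳ_str) = Σₕ Wₕ²(1 − fₕ)sₕ²/nₕ with Wₕ = Nₕ/N, N = 15631.
North: Wₕ = 0.53278741; term = 0.53278741²·(1 − 0.17855427)·92210/1487 = 14.459519.
East: Wₕ = 0.26319493; term = 0.26319493²·(1 − 0.22241128)·72600/915 = 4.2738623.
South: Wₕ = 0.20401766; term = 0.20401766²·(1 − 0.02351834)·45100/75 = 24.44077.
Sum = 43.174151.
SE = √(43.174151) = 6.57.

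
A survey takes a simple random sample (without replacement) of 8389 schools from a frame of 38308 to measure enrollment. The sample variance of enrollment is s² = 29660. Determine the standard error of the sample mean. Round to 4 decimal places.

1.6617

Under SRS without replacement, Var(ȳ) = (1 − f)·s²/n with f = n/N = 8389/38308 = 0.21898820.
Var(ȳ) = (1 − 0.21898820)·29660/8389 = 0.78101180·3.5355823 = 2.7613315.
SE(ȳ) = √(2.7613315) = 1.6617.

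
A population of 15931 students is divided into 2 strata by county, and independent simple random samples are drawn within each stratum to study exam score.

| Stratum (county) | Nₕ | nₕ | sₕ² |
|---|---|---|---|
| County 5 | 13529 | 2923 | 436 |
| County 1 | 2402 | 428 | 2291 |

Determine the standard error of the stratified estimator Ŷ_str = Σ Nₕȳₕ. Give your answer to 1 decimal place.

6839.9

Var(Ŷ_str) = Σₕ Nₕ²(1 − fₕ)sₕ²/nₕ.
County 5: 13529²·(1 − 2923/13529)·436/2923 = 2.1403017 × 10^7.
County 1: 2402²·(1 − 428/2402)·2291/428 = 2.5380576 × 10^7.
Sum = 4.6783593 × 10^7.
SE = √(4.6783593 × 10^7) = 6839.9.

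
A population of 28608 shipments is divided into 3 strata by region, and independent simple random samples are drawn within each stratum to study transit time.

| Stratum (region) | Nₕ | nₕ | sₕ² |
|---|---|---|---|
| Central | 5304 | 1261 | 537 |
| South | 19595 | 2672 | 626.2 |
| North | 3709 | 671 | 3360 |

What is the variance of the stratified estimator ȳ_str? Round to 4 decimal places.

0.1751

Var(ȳ_str) = Σₕ Wₕ²(1 − fₕ)sₕ²/nₕ with Wₕ = Nₕ/N, N = 28608.
Central: Wₕ = 0.18540268; term = 0.18540268²·(1 − 0.23774510)·537/1261 = 0.011158131.
South: Wₕ = 0.68494827; term = 0.68494827²·(1 − 0.13636132)·626.2/2672 = 0.094956399.
North: Wₕ = 0.12964905; term = 0.12964905²·(1 − 0.18091130)·3360/671 = 0.068942395.
Sum = 0.17505693.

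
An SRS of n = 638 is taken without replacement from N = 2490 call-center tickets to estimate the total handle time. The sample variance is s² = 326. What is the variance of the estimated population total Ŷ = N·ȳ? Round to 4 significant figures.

2.356 × 10^6

Var(Ŷ) = N²·Var(ȳ) = N²·(1 − n/N)·s²/n.
f = 638/2490 = 0.25622490; Var(ȳ) = 0.74377510·326/638 = 0.38004809.
Var(Ŷ) = 2490² · 0.38004809 = 2.3563362 × 10^6.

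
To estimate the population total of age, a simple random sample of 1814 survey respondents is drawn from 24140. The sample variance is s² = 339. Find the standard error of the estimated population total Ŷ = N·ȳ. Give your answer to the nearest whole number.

Var(Ŷ) = N²·Var(ȳ) = N²·(1 − n/N)·s²/n.
f = 1814/24140 = 0.07514499; Var(ȳ) = 0.92485501·339/1814 = 0.17283674.
Var(Ŷ) = 24140² · 0.17283674 = 1.0071881 × 10^8.
SE(Ŷ) = √(1.0071881 × 10^8) = 10036.

10036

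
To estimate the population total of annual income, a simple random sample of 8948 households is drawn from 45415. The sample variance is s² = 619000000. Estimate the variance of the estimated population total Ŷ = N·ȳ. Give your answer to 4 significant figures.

Var(Ŷ) = N²·Var(ȳ) = N²·(1 − n/N)·s²/n.
f = 8948/45415 = 0.19702741; Var(ȳ) = 0.80297259·619000000/8948 = 55547.612.
Var(Ŷ) = 45415² · 55547.612 = 1.1456818 × 10^14.

1.146 × 10^14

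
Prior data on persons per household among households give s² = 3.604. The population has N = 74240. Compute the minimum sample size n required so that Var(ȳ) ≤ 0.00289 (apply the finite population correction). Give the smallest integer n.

Without fpc, n₀ = s²/D = 3.604/0.00289 = 1247.0588.
With fpc, (1 − n/N)·s²/n ≤ D requires n ≥ n₀/(1 + n₀/N) = 1247.0588/(1 + 1247.0588/74240) = 1226.4572.
Rounding up, n = 1227.

1227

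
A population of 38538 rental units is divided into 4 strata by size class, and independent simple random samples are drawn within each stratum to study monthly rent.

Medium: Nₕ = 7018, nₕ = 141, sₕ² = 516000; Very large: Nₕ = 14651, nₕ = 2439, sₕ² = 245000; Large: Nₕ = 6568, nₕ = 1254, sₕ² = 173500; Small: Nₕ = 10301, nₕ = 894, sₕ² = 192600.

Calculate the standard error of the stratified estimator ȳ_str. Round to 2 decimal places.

Var(ȳ_str) = Σₕ Wₕ²(1 − fₕ)sₕ²/nₕ with Wₕ = Nₕ/N, N = 38538.
Medium: Wₕ = 0.18210597; term = 0.18210597²·(1 − 0.02009119)·516000/141 = 118.92266.
Very large: Wₕ = 0.38017022; term = 0.38017022²·(1 − 0.16647328)·245000/2439 = 12.101244.
Large: Wₕ = 0.17042919; term = 0.17042919²·(1 − 0.19092570)·173500/1254 = 3.2514591.
Small: Wₕ = 0.26729462; term = 0.26729462²·(1 − 0.08678769)·192600/894 = 14.056298.
Sum = 148.33166.
SE = √(148.33166) = 12.18.

12.18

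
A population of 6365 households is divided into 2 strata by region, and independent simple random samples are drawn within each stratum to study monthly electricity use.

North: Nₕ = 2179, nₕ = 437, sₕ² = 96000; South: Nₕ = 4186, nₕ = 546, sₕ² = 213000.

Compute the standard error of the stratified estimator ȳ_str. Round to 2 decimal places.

12.93

Var(ȳ_str) = Σₕ Wₕ²(1 − fₕ)sₕ²/nₕ with Wₕ = Nₕ/N, N = 6365.
North: Wₕ = 0.34234093; term = 0.34234093²·(1 − 0.20055071)·96000/437 = 20.582511.
South: Wₕ = 0.65765907; term = 0.65765907²·(1 − 0.13043478)·213000/546 = 146.72048.
Sum = 167.30299.
SE = √(167.30299) = 12.93.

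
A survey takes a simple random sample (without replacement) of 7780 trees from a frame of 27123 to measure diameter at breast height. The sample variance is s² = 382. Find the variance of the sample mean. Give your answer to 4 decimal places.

0.0350

Under SRS without replacement, Var(ȳ) = (1 − f)·s²/n with f = n/N = 7780/27123 = 0.28684143.
Var(ȳ) = (1 − 0.28684143)·382/7780 = 0.71315857·0.049100257 = 0.035016269.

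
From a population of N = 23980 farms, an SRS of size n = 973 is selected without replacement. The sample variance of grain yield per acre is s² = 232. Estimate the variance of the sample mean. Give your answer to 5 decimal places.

Under SRS without replacement, Var(ȳ) = (1 − f)·s²/n with f = n/N = 973/23980 = 0.04057548.
Var(ȳ) = (1 − 0.04057548)·232/973 = 0.95942452·0.23843782 = 0.22876309.

0.22876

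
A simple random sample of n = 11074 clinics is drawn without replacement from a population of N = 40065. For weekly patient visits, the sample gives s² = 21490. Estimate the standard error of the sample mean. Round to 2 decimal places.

1.18

Under SRS without replacement, Var(ȳ) = (1 − f)·s²/n with f = n/N = 11074/40065 = 0.27640085.
Var(ȳ) = (1 − 0.27640085)·21490/11074 = 0.72359915·1.9405815 = 1.4042032.
SE(ȳ) = √(1.4042032) = 1.18.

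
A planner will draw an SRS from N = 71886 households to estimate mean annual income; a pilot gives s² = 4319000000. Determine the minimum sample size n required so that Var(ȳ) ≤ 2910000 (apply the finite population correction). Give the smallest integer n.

Without fpc, n₀ = s²/D = 4319000000/2910000 = 1484.1924.
With fpc, (1 − n/N)·s²/n ≤ D requires n ≥ n₀/(1 + n₀/N) = 1484.1924/(1 + 1484.1924/71886) = 1454.1689.
Rounding up, n = 1455.

1455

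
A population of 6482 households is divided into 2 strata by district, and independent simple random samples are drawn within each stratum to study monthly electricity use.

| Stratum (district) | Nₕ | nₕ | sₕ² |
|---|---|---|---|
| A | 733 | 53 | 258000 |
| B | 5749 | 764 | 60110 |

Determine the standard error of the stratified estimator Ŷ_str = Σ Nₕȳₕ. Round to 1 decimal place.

68419.2

Var(Ŷ_str) = Σₕ Nₕ²(1 − fₕ)sₕ²/nₕ.
A: 733²·(1 − 53/733)·258000/53 = 2.4263683 × 10^9.
B: 5749²·(1 − 764/5749)·60110/764 = 2.2548146 × 10^9.
Sum = 4.6811829 × 10^9.
SE = √(4.6811829 × 10^9) = 68419.2.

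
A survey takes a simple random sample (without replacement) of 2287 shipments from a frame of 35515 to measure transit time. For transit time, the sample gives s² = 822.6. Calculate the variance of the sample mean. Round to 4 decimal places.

Under SRS without replacement, Var(ȳ) = (1 − f)·s²/n with f = n/N = 2287/35515 = 0.06439533.
Var(ȳ) = (1 − 0.06439533)·822.6/2287 = 0.93560467·0.35968518 = 0.33652313.

0.3365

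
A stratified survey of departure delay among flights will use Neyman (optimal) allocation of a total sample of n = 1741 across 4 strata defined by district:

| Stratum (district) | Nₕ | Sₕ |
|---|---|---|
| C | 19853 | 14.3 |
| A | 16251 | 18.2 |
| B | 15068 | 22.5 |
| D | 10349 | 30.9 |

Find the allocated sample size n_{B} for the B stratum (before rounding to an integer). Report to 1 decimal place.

476.6

Neyman allocation: nₕ = n·NₕSₕ / Σⱼ NⱼSⱼ.
Σ NⱼSⱼ = 19853·14.3 + 16251·18.2 + 15068·22.5 + 10349·30.9 = 1.2384802 × 10^6.
n_{B} = 1741·15068·22.5 / (1.2384802 × 10^6) = 476.6.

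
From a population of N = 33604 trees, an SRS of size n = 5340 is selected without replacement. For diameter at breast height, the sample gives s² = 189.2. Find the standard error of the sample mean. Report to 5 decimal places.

Under SRS without replacement, Var(ȳ) = (1 − f)·s²/n with f = n/N = 5340/33604 = 0.15890965.
Var(ȳ) = (1 − 0.15890965)·189.2/5340 = 0.84109035·0.035430712 = 0.02980043.
SE(ȳ) = √(0.02980043) = 0.17263.

0.17263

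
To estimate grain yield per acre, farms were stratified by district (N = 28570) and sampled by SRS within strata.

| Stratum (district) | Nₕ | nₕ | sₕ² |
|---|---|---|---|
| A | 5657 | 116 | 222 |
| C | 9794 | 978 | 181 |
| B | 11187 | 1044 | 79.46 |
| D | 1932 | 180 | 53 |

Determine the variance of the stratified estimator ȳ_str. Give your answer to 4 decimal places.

0.1049

Var(ȳ_str) = Σₕ Wₕ²(1 − fₕ)sₕ²/nₕ with Wₕ = Nₕ/N, N = 28570.
A: Wₕ = 0.19800490; term = 0.19800490²·(1 − 0.02050557)·222/116 = 0.073493484.
C: Wₕ = 0.34280714; term = 0.34280714²·(1 − 0.09985706)·181/978 = 0.019577215.
B: Wₕ = 0.39156458; term = 0.39156458²·(1 − 0.09332261)·79.46/1044 = 0.010580535.
D: Wₕ = 0.06762338; term = 0.06762338²·(1 − 0.09316770)·53/180 = 0.0012210237.
Sum = 0.10487226.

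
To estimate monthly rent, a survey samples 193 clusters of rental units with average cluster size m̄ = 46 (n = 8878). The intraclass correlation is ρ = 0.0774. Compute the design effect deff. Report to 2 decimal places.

4.48

deff = 1 + (46 − 1)·0.0774 = 1 + 3.483 = 4.483.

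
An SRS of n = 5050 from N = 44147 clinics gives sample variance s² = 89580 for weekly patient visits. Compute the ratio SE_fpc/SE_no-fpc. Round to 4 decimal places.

f = n/N = 5050/44147 = 0.11439056.
SE_no-fpc = √(s²/n) = 4.2117234; SE_fpc = √((1−f)s²/n) = 3.9635191.
Ratio = √(1−f) = 0.94106824.

0.9411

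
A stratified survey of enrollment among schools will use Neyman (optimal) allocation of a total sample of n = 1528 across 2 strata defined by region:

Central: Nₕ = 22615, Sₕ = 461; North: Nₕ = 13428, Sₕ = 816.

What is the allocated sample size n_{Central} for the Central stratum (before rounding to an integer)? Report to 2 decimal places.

Neyman allocation: nₕ = n·NₕSₕ / Σⱼ NⱼSⱼ.
Σ NⱼSⱼ = 22615·461 + 13428·816 = 2.1382763 × 10^7.
n_{Central} = 1528·22615·461 / (2.1382763 × 10^7) = 745.00.

745.00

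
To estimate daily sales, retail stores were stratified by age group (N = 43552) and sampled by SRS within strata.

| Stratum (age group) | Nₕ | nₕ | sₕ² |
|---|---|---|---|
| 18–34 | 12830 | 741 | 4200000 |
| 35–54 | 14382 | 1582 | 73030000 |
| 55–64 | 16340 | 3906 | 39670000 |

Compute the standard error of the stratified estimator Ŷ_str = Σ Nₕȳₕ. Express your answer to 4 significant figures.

Var(Ŷ_str) = Σₕ Nₕ²(1 − fₕ)sₕ²/nₕ.
18–34: 12830²·(1 − 741/12830)·4200000/741 = 8.7911991 × 10^11.
35–54: 14382²·(1 − 1582/14382)·73030000/1582 = 8.4981438 × 10^12.
55–64: 16340²·(1 − 3906/16340)·39670000/3906 = 2.0634449 × 10^12.
Sum = 1.1440709 × 10^13.
SE = √(1.1440709 × 10^13) = 3.382 × 10^6.

3.382 × 10^6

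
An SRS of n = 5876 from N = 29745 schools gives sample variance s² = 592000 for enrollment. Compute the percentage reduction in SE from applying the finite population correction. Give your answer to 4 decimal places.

f = n/N = 5876/29745 = 0.19754581.
SE_no-fpc = √(s²/n) = 10.037371; SE_fpc = √((1−f)s²/n) = 8.9914573.
Ratio = √(1−f) = 0.89579808. Reduction = 100·(1 − 0.89579808) = 10.4202%.

10.4202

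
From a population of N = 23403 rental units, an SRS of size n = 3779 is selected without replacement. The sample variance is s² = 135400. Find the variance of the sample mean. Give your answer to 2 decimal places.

30.04

Under SRS without replacement, Var(ȳ) = (1 − f)·s²/n with f = n/N = 3779/23403 = 0.16147502.
Var(ȳ) = (1 − 0.16147502)·135400/3779 = 0.83852498·35.829585 = 30.044002.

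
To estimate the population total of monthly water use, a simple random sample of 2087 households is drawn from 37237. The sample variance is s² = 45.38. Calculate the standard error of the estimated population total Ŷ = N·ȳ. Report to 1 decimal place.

5334.8

Var(Ŷ) = N²·Var(ȳ) = N²·(1 − n/N)·s²/n.
f = 2087/37237 = 0.05604641; Var(ȳ) = 0.94395359·45.38/2087 = 0.02052545.
Var(Ŷ) = 37237² · 0.02052545 = 2.8460469 × 10^7.
SE(Ŷ) = √(2.8460469 × 10^7) = 5334.8.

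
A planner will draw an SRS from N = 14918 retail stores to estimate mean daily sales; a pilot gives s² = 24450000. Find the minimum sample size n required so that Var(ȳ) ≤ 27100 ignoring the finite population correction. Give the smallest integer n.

Without fpc, n₀ = s²/D = 24450000/27100 = 902.2140.
Rounding up, n = 903.

903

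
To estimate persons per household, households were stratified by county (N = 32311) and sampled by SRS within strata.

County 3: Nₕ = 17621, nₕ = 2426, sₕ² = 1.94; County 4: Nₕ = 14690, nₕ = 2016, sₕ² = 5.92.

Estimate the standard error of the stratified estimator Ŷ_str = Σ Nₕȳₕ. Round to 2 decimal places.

Var(Ŷ_str) = Σₕ Nₕ²(1 − fₕ)sₕ²/nₕ.
County 3: 17621²·(1 − 2426/17621)·1.94/2426 = 214112.58.
County 4: 14690²·(1 − 2016/14690)·5.92/2016 = 546722.16.
Sum = 760834.74.
SE = √(760834.74) = 872.26.

872.26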